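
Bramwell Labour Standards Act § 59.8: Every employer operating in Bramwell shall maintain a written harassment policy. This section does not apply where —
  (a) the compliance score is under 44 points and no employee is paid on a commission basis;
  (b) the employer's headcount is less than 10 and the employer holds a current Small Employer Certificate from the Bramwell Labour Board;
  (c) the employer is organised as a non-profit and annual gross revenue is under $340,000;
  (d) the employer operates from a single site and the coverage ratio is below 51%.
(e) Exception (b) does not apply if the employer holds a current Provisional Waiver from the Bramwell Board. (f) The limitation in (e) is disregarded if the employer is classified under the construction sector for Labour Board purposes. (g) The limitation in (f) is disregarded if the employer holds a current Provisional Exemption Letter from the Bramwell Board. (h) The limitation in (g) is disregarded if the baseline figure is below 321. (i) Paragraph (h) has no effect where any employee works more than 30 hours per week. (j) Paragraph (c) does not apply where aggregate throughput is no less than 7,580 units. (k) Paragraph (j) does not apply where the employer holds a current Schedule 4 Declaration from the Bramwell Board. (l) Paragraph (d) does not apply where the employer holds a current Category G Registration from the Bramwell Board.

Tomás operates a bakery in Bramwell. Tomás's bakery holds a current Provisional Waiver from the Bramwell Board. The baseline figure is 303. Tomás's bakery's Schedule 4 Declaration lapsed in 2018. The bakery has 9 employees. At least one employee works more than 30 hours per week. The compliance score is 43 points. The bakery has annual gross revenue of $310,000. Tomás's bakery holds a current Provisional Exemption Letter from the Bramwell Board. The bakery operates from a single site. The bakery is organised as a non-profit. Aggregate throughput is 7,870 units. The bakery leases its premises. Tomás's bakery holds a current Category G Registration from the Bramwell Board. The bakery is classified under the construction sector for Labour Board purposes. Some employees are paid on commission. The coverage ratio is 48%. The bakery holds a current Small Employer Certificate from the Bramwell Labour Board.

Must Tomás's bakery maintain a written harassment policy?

Exception (a) does not apply: some employees are paid on commission.
Exception (b): the employer's headcount is 9, less than the 10 limit; a current Small Employer Certificate is held — every condition holds. But: (e) operates against (b): a current Provisional Waiver is held. (f) would limit (e) — the bakery is classified under the construction sector — but (g) sets (f) aside: (g) operates against (f): a current Provisional Exemption Letter is held. (h) would limit (g) — the baseline figure is 303, below the 321 limit — but (i) sets (h) aside: (i) operates — at least one employee exceeds 30 hours/week. (b) is therefore removed.
All of (c)'s requirements are met (the employer is a non-profit; annual gross revenue is $310,000, under the $340,000 limit). Turning to paragraphs (j)–(k): (j) operates against (c): aggregate throughput is 7,870 units, meeting the 7,580 units threshold. (k), which would lift (j), does not operate here — the Schedule 4 Declaration is not current. (c) is therefore removed.
Exception (d) is satisfied on its face — the employer operates from a single site; the coverage ratio is 48%, below the 51% limit. But: (l) operates against (d): a current Category G Registration is held. (d) is therefore removed.
No exception applies. The general rule governs.

Yes — Tomás's bakery must maintain a written harassment policy.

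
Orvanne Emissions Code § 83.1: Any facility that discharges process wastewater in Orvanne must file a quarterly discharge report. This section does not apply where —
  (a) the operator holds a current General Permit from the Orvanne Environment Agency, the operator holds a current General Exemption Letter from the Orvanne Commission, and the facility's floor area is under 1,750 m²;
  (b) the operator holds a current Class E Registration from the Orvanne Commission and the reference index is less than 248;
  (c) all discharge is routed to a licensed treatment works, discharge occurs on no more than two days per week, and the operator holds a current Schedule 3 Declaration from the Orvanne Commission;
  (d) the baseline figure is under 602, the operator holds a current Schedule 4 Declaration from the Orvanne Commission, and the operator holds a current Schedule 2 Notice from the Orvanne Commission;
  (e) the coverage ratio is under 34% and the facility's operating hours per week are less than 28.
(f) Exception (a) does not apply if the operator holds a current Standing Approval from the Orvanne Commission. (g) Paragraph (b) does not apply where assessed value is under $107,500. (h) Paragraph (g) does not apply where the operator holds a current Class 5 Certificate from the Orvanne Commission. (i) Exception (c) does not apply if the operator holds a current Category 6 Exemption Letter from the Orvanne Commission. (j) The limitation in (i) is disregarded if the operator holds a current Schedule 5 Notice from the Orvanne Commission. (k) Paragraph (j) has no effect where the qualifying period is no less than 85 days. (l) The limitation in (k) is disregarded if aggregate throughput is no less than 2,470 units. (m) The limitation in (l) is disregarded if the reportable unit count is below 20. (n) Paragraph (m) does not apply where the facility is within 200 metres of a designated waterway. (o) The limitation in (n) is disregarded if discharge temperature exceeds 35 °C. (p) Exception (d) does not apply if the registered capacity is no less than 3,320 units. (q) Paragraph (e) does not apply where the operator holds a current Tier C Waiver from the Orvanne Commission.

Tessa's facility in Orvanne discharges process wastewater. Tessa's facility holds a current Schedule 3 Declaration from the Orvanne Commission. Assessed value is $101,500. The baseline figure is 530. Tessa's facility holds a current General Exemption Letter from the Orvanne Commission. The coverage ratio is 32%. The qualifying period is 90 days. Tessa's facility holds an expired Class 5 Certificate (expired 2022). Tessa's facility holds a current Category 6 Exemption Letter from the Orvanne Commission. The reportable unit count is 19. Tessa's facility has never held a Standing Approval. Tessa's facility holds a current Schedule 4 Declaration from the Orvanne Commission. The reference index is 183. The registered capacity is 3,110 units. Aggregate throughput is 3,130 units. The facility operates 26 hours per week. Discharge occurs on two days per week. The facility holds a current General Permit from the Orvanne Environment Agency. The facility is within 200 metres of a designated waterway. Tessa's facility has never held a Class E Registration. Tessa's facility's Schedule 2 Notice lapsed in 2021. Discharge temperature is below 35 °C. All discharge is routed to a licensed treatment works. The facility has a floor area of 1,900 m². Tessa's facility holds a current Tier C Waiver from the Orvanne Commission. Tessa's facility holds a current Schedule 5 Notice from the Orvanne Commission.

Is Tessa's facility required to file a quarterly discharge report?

Exception (a) does not apply: the facility's floor area is 1,900 m², not under 1,750 m².
Exception (b) fails — there is no Class E Registration in force.
All of (c)'s requirements are met (discharge is routed to a licensed treatment works; discharge occurs on no more than two days per week; a current Schedule 3 Declaration is held). Applying paragraphs (i)–(o): (i) would limit (c) — a current Category 6 Exemption Letter is held — but (j) sets (i) aside: (j) is engaged — a current Schedule 5 Notice is held. (k) would limit (j) — the qualifying period is 90 days, meeting the 85 days threshold — but (l) sets (k) aside: (l) operates against (k): aggregate throughput is 3,130 units, meeting the 2,470 units threshold. (m) would limit (l) — the reportable unit count is 19, below the 20 limit — but (n) sets (m) aside: (n) applies — the facility is within 200 m of a designated waterway. (o) does not operate here (discharge temperature is below 35 °C), so (n) stands. Exception (c) stands.
Exception (d) fails — there is no Schedule 2 Notice in force.
Exception (e): the coverage ratio is 32%, under the 34% limit; the facility's operating hours per week are 26, less than the 28 limit — every condition holds. Turning to paragraph (q): (q) is triggered — a current Tier C Waiver is held. (e) is therefore removed.

No — exception (c) applies; Tessa's facility is not required to file a quarterly discharge report.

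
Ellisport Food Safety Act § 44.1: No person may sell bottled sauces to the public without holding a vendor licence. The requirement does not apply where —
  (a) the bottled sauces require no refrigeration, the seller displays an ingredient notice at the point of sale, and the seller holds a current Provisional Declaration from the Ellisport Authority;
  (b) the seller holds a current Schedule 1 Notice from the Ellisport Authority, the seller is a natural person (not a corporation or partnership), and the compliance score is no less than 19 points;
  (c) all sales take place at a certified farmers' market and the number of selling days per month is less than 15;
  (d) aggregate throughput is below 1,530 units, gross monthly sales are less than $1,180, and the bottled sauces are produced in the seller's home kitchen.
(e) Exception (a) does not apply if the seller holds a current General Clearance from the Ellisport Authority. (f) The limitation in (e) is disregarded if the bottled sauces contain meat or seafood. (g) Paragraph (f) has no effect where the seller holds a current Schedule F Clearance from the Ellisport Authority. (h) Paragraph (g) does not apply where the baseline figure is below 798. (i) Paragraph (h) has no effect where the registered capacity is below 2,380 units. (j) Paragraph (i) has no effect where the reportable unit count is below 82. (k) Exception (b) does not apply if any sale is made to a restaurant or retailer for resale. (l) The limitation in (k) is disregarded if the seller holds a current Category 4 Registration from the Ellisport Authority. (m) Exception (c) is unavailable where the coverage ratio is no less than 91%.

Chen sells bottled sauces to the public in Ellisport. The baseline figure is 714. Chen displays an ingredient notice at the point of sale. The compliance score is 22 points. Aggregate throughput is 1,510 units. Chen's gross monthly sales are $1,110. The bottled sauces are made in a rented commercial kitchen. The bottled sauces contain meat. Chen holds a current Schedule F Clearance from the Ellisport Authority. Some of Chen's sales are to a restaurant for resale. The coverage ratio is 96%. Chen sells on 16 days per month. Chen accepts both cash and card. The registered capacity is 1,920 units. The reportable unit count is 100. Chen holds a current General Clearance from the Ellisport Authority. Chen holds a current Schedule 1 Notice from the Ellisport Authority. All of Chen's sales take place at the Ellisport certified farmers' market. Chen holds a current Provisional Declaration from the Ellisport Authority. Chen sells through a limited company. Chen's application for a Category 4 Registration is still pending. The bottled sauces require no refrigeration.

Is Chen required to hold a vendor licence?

Exception (a) is satisfied on its face — the bottled sauces are shelf-stable; an ingredient notice is displayed; a current Provisional Declaration is held. However, paragraphs (e)–(j) must be considered: (e) is triggered — a current General Clearance is held. (f) would limit (e) — the bottled sauces contain meat — but (g) sets (f) aside: (g) applies — a current Schedule F Clearance is held. (h) is triggered (the baseline figure is 714, below the 798 limit), but is overridden by (i): (i) operates — the registered capacity is 1,920 units, below the 2,380 units limit. (j), which would lift (i), is not engaged — the reportable unit count is 100, not below 82. So (a) is unavailable.
Exception (b) fails — the seller operates through a limited company.
Exception (c) fails — the number of selling days per month is 16, not less than 15.
Exception (d) does not apply: the bottled sauces are made in a commercial kitchen, not a home kitchen.
No exception displaces § 44.1.

Yes — Chen must hold a vendor licence.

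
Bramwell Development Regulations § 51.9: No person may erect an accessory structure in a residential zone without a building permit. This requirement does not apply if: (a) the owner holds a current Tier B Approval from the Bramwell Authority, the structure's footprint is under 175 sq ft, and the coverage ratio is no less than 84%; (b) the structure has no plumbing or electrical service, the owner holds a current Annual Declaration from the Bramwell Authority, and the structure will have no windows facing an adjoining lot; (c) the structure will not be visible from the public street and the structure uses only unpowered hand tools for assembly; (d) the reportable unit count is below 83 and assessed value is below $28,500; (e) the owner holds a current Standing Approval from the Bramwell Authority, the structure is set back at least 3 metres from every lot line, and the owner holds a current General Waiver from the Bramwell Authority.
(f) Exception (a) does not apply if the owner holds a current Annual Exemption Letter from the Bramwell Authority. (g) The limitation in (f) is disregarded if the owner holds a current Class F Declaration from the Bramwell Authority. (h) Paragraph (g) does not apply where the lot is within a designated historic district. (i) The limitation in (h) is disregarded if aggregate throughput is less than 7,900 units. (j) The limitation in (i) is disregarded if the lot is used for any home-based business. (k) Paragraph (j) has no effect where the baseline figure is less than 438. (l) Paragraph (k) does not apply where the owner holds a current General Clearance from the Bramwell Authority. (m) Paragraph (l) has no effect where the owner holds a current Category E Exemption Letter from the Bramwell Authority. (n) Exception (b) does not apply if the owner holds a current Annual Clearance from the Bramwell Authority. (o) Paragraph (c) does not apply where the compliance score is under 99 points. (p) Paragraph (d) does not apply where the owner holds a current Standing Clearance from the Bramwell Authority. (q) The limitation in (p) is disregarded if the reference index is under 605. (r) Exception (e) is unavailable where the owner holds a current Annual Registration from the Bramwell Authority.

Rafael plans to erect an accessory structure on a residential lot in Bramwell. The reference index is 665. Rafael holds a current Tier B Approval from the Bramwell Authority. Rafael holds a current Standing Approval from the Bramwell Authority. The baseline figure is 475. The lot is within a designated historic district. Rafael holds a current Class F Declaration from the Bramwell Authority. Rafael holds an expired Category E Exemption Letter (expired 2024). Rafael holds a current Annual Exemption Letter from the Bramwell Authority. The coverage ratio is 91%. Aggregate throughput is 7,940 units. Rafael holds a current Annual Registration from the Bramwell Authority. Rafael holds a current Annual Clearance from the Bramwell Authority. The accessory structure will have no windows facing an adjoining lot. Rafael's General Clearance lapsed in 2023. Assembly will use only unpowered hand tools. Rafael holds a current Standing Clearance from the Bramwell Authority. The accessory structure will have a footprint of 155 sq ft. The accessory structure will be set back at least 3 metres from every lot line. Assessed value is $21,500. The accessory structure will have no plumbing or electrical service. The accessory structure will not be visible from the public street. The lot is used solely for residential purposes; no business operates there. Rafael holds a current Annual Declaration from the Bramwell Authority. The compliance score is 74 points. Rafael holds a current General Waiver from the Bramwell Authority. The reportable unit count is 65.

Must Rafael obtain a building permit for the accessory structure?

Yes — Rafael must obtain a building permit.

All of (a)'s requirements are met (a current Tier B Approval is held; the structure's footprint is 155 sq ft, under the 175 sq ft limit; the coverage ratio is 91%, meeting the 84% threshold). However, paragraphs (f)–(m) must be considered: (f) is triggered — a current Annual Exemption Letter is held. (g) would limit (f) — a current Class F Declaration is held — but (h) sets (g) aside: (h) is triggered — the lot is in a historic district. (i), which would lift (h), is not engaged — aggregate throughput is 7,940 units, not less than 7,900 units. So (a) is unavailable.
Exception (b)'s conditions are all satisfied: there is no plumbing or electrical service; a current Annual Declaration is held; no windows face an adjoining lot. But applying paragraph (n): (n) is triggered — a current Annual Clearance is held. Exception (b) does not apply.
Exception (c)'s conditions are all satisfied: the structure will not be visible from the street; assembly uses only hand tools. Turning to paragraph (o): (o) operates against (c): the compliance score is 74 points, under the 99 points limit. Exception (c) does not apply.
Exception (d): the reportable unit count is 65, below the 83 limit; assessed value is $21,500, below the $28,500 limit — every condition holds. Turning to paragraphs (p)–(q): (p) is triggered — a current Standing Clearance is held. (q), which would lift (p), does not operate here — the reference index is 665, not under 605. (d) is therefore removed.
Exception (e)'s conditions are all satisfied: a current Standing Approval is held; the setback is at least 3 m on every side; a current General Waiver is held. But applying paragraph (r): (r) operates — a current Annual Registration is held. So (e) is unavailable.
No exception applies. The general rule governs.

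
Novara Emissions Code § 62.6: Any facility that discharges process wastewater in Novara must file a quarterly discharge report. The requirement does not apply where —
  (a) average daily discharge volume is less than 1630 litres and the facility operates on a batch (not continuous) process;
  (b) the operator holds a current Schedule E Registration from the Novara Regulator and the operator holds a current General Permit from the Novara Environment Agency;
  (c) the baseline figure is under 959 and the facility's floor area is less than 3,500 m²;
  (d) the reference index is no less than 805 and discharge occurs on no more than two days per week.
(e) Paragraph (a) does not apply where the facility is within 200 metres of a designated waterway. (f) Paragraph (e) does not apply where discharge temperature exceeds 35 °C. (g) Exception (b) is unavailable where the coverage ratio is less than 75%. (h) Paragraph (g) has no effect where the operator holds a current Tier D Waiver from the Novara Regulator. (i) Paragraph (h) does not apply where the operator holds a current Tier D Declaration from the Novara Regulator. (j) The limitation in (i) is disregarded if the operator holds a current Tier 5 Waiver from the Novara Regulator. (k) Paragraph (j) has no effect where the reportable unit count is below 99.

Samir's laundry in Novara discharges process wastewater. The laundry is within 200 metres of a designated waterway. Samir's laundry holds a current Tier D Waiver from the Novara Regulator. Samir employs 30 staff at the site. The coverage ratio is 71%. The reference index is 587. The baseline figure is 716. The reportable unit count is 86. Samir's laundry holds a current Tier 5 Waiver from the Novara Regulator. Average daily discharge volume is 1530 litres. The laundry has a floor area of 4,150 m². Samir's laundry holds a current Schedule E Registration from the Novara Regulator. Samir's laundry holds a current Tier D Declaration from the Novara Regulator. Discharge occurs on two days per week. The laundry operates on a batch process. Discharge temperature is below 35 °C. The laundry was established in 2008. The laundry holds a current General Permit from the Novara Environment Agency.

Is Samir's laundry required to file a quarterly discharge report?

Exception (a): average daily discharge volume is 1530 litres, less than the 1630 litres limit; the facility operates on a batch process — every condition holds. But: (e) operates — the laundry is within 200 m of a designated waterway. (f) is not engaged (discharge temperature is below 35 °C), so (e) stands. Exception (a) does not apply.
All of (b)'s requirements are met (a current Schedule E Registration is held; a current General Permit is held). But: (g) operates against (b): the coverage ratio is 71%, less than the 75% limit. (h) applies (a current Tier D Waiver is held), but is overridden by (i): (i) is engaged — a current Tier D Declaration is held. (j) applies (a current Tier 5 Waiver is held), but is set aside by (k): (k) operates against (j): the reportable unit count is 86, below the 99 limit. Exception (b) does not apply.
Exception (c) does not apply: the facility's floor area is 4,150 m², not less than 3,500 m².
Exception (d) fails — the reference index is 587, short of 805.
No exception displaces § 62.6.

Yes — Samir's laundry must file a quarterly discharge report.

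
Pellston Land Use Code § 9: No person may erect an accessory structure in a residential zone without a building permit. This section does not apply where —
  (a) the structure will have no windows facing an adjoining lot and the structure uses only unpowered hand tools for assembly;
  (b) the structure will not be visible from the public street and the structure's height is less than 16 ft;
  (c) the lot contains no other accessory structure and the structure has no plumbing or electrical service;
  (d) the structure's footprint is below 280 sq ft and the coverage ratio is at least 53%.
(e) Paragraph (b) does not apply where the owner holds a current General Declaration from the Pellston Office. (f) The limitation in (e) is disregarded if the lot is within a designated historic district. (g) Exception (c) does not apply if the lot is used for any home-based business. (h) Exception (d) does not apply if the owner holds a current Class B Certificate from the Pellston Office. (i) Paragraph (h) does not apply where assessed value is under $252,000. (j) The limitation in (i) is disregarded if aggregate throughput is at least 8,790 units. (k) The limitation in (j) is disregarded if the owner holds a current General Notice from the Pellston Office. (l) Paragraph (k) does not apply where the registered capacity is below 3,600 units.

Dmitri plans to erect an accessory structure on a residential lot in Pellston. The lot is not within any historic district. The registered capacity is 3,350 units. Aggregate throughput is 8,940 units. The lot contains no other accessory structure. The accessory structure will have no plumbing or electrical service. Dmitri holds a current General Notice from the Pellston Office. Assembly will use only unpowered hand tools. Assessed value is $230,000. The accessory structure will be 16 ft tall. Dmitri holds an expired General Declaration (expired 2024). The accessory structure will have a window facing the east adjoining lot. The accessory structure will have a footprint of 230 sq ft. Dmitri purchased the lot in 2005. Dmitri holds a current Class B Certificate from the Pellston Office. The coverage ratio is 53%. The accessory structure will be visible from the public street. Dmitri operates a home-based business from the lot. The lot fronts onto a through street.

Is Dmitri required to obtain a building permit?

Yes — Dmitri must obtain a building permit.

Exception (a) does not apply: a window faces an adjoining lot.
Exception (b) fails — the structure will be visible from the street.
All of (c)'s requirements are met (the lot has no other accessory structure; there is no plumbing or electrical service). But: (g) operates against (c): a home-based business operates on the lot. So (c) is unavailable.
Exception (d): the structure's footprint is 230 sq ft, below the 280 sq ft limit; the coverage ratio is 53%, meeting the 53% threshold — every condition holds. However, paragraphs (h)–(l) must be considered: (h) operates against (d): a current Class B Certificate is held. (i) operates (assessed value is $230,000, under the $252,000 limit), but is overridden by (j): (j) operates against (i): aggregate throughput is 8,940 units, meeting the 8,790 units threshold. (k) is engaged (a current General Notice is held), but is set aside by (l): (l) applies — the registered capacity is 3,350 units, below the 3,600 units limit. Exception (d) does not apply.
None of the exceptions is available; § 9 applies in full.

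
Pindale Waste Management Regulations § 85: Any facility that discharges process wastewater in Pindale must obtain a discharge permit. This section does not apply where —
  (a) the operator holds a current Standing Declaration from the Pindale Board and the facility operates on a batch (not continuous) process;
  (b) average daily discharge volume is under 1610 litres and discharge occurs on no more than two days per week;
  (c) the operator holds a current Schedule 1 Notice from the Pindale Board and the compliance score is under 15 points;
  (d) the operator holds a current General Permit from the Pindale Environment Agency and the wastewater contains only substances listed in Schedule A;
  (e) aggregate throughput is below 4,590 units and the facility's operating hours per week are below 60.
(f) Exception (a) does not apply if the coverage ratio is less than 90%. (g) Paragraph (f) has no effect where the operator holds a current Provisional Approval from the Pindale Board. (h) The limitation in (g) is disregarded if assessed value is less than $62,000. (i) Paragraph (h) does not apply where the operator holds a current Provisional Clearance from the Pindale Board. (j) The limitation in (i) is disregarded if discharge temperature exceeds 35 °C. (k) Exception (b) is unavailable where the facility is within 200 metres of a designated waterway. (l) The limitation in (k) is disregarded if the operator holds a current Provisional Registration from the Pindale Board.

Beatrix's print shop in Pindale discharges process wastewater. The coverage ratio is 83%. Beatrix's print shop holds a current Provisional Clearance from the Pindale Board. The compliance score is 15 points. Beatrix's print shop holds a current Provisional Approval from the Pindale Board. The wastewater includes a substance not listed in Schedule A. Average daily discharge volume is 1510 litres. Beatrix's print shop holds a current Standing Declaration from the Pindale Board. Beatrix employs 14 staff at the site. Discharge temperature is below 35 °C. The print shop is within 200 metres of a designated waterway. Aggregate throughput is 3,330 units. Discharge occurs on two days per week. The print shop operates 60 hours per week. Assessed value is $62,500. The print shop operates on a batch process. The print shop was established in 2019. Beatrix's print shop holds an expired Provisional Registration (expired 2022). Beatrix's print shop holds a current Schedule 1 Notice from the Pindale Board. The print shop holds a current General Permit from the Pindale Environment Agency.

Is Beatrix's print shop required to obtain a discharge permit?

No — exception (a) applies; Beatrix's print shop is not required to obtain a discharge permit.

Exception (a) is satisfied on its face — a current Standing Declaration is held; the facility operates on a batch process. Applying paragraphs (f)–(j): (f) would limit (a) — the coverage ratio is 83%, less than the 90% limit — but (g) sets (f) aside: (g) is engaged — a current Provisional Approval is held. (h) is not engaged (assessed value is $62,500, not less than $62,000), so (g) stands. Exception (a) stands.
All of (b)'s requirements are met (average daily discharge volume is 1510 litres, under the 1610 litres limit; discharge occurs on no more than two days per week). However, paragraphs (k)–(l) must be considered: (k) operates against (b): the print shop is within 200 m of a designated waterway. (l) is not engaged (no current Provisional Registration is held), so (k) stands. Exception (b) does not apply.
Exception (c) requires that the compliance score is under 15 points; but the compliance score is 15 points, not under 15 points, so (c) is unavailable.
Exception (d) fails — the wastewater includes a non-Schedule-A substance.
Exception (e) does not apply: the facility's operating hours per week are 60, not below 60.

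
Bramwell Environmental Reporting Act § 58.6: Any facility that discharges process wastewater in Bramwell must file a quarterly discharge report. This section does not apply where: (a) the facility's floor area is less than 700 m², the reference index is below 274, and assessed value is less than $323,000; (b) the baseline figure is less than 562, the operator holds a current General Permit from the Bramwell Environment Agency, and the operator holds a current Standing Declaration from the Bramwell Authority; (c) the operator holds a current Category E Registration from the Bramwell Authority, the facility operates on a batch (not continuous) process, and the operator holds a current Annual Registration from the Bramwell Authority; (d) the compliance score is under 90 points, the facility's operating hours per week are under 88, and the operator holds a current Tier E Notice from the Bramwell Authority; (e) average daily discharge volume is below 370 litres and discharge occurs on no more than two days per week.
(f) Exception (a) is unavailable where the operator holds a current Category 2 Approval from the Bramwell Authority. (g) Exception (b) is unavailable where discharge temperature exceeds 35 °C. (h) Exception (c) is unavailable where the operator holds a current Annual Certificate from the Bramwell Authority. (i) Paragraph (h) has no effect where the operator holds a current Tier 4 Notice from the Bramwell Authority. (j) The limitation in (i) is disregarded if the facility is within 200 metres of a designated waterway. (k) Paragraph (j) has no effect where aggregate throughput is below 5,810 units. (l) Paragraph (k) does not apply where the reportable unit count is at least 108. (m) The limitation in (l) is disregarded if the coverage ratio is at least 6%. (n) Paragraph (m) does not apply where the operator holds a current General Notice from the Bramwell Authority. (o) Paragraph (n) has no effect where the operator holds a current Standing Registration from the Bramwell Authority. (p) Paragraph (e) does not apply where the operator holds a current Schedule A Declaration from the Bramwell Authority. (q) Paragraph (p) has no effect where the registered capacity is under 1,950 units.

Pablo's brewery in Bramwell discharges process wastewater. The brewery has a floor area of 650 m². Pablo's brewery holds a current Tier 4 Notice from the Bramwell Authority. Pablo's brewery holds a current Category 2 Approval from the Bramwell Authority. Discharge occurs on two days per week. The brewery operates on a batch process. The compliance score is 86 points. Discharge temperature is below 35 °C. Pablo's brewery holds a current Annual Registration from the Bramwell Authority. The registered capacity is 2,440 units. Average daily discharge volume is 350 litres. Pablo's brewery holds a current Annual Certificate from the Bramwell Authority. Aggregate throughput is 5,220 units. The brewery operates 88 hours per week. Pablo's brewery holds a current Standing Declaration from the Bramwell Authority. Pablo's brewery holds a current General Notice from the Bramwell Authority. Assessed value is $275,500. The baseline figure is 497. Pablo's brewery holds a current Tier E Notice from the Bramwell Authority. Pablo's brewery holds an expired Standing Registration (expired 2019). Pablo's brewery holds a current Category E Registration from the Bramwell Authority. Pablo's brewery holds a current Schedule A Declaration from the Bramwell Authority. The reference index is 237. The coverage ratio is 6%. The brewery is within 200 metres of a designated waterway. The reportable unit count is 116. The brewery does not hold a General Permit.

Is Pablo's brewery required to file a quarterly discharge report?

Exception (a) is satisfied on its face — the facility's floor area is 650 m², less than the 700 m² limit; the reference index is 237, below the 274 limit; assessed value is $275,500, less than the $323,000 limit. However, paragraph (f) must be considered: (f) operates against (a): a current Category 2 Approval is held. Exception (a) does not apply.
Exception (b) fails — no General Permit is held.
Exception (c) is satisfied on its face — a current Category E Registration is held; the facility operates on a batch process; a current Annual Registration is held. However, paragraphs (h)–(o) must be considered: (h) operates against (c): a current Annual Certificate is held. (i) would limit (h) — a current Tier 4 Notice is held — but (j) sets (i) aside: (j) operates against (i): the brewery is within 200 m of a designated waterway. (k) would limit (j) — aggregate throughput is 5,220 units, below the 5,810 units limit — but (l) sets (k) aside: (l) operates against (k): the reportable unit count is 116, meeting the 108 threshold. (m) would limit (l) — the coverage ratio is 6%, meeting the 6% threshold — but (n) sets (m) aside: (n) operates against (m): a current General Notice is held. (o), which would lift (n), is not triggered — no current Standing Registration is held. (c) is therefore removed.
Exception (d) fails — the facility's operating hours per week are 88, not under 88.
All of (e)'s requirements are met (average daily discharge volume is 350 litres, below the 370 litres limit; discharge occurs on no more than two days per week). But: (p) applies — a current Schedule A Declaration is held. (q) does not operate here (the registered capacity is 2,440 units, not under 1,950 units), so (p) stands. Exception (e) does not apply.
Every exception is unavailable, so the rule governs.

Yes — Pablo's brewery must file a quarterly discharge report.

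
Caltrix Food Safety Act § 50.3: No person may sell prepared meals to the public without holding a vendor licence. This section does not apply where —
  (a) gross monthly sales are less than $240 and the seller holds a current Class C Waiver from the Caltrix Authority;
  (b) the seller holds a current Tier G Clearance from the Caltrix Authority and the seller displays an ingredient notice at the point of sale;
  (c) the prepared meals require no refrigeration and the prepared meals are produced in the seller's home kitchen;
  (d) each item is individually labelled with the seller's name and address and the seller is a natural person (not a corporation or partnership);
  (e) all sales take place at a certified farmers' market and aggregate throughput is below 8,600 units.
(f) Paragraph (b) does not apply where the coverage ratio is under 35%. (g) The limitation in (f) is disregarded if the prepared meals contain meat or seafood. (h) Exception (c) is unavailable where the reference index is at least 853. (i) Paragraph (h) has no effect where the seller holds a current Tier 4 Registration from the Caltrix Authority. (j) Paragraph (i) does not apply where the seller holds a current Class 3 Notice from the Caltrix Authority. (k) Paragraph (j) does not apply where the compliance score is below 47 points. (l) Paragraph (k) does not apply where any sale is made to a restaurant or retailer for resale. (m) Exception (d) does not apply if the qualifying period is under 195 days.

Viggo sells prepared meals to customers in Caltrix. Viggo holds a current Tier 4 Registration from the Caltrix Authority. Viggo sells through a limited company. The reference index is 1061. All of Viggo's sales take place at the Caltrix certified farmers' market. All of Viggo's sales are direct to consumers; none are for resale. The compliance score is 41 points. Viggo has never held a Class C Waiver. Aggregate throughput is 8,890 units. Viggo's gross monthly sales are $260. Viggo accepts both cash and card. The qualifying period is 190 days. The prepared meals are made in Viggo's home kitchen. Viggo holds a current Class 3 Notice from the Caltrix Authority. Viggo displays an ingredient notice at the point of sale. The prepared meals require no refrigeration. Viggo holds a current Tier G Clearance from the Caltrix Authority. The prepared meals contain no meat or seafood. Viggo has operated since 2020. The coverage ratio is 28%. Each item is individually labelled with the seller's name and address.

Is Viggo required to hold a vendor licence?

No — exception (c) applies; Viggo is not required to hold a vendor licence.

Exception (a) does not apply: gross monthly sales are $260, not less than $240.
Exception (b): a current Tier G Clearance is held; an ingredient notice is displayed — every condition holds. However, paragraphs (f)–(g) must be considered: (f) operates against (b): the coverage ratio is 28%, under the 35% limit. (g) is not engaged (the prepared meals contain no meat or seafood), so (f) stands. Exception (b) does not apply.
Exception (c) is satisfied on its face — the prepared meals are shelf-stable; the prepared meals are home-kitchen produced. As to paragraphs (h)–(l): (h) is engaged (the reference index is 1,061, meeting the 853 threshold), but is displaced by (i): (i) operates — a current Tier 4 Registration is held. (j) would limit (i) — a current Class 3 Notice is held — but (k) sets (j) aside: (k) operates against (j): the compliance score is 41 points, below the 47 points limit. (l), which would lift (k), is inapplicable — no sales are for resale. So (c) applies.
Exception (d) does not apply: the seller operates through a limited company.
Exception (e) fails — aggregate throughput is 8,890 units, not below 8,600 units.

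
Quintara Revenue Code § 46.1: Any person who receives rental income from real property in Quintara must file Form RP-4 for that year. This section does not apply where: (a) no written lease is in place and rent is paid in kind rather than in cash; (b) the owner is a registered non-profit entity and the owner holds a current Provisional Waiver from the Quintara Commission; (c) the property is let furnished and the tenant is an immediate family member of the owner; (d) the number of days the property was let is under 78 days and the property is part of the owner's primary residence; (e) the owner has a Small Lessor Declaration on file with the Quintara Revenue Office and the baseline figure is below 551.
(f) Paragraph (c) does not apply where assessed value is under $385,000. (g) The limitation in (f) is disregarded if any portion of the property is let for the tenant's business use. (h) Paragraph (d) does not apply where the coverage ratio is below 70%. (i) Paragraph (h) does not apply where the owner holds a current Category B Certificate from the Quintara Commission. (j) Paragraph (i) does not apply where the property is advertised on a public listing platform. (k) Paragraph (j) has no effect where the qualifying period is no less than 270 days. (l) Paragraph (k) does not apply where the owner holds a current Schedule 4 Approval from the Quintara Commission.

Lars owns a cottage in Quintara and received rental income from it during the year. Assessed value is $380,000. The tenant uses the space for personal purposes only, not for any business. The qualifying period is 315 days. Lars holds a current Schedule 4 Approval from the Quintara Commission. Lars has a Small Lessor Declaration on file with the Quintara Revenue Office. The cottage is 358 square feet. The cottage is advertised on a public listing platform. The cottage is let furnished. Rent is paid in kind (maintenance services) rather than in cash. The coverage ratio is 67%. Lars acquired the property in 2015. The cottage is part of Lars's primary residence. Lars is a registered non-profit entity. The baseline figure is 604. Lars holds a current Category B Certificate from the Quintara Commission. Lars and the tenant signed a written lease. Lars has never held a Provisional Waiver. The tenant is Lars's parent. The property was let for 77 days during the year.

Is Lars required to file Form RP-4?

Exception (a) does not apply: a written lease is in place.
Exception (b) fails — no current Provisional Waiver is held.
All of (c)'s requirements are met (the property is let furnished; the tenant is an immediate family member). But: (f) operates against (c): assessed value is $380,000, under the $385,000 limit. (g), which would lift (f), is not engaged — the space is used for personal purposes only. So (c) is unavailable.
Exception (d)'s conditions are all satisfied: the number of days the property was let is 77 days, under the 78 days limit; the cottage is part of the primary residence. Turning to paragraphs (h)–(l): (h) operates against (d): the coverage ratio is 67%, below the 70% limit. (i) would limit (h) — a current Category B Certificate is held — but (j) sets (i) aside: (j) applies — the property is publicly advertised. (k) is engaged (the qualifying period is 315 days, meeting the 270 days threshold), but is displaced by (l): (l) applies — a current Schedule 4 Approval is held. (d) is therefore removed.
Exception (e) does not apply: the baseline figure is 604, not below 551.
No exception is made out. Lars falls within the general rule.

Yes — Lars must file Form RP-4.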